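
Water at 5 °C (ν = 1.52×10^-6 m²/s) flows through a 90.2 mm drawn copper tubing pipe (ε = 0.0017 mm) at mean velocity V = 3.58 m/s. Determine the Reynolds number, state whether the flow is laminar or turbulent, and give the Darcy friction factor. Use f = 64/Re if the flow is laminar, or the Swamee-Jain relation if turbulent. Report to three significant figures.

Re = VD/ν = 3.580·0.0902/1.52×10^-6 = 2.12×10^5
Re > 4000 → turbulent; ε/D = 1.88×10^-5
Swamee-Jain: f = 0.01553

Re ≈ 2.12×10^5; turbulent; f ≈ 0.0155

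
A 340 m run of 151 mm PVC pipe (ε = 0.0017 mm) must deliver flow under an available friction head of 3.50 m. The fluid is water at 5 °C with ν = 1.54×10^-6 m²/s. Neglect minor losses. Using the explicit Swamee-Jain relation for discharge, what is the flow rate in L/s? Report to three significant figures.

Q ≈ 23.9 L/s

Swamee-Jain (Type II): Q = -0.965·√(gD⁵h_f/L)·ln[ε/(3.7D) + √(3.17ν²L/(gD³h_f))]
√(gD⁵h_f/L) = √(9.81·0.151⁵·3.50/340) = 0.002816
ε/(3.7D) = 3.04×10^-6; √(3.17ν²L/(gD³h_f)) = 1.47×10^-4
Q = -0.965·0.002816·ln(1.501×10^-4) = 0.02392 m³/s
Check: V = 1.34 m/s, Re = 1.31×10^5, f = 0.01698, h_f = 3.48 m ≈ 3.50 m ✓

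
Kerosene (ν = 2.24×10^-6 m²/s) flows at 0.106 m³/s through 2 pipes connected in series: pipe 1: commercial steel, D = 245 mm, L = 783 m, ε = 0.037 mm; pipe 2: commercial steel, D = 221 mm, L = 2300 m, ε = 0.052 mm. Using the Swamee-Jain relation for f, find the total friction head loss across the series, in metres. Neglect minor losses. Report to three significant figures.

Pipe 1: V = 2.248 m/s, Re = 2.46×10^5, ε/D = 1.51×10^-4, f = 0.01631, h_1 = f(L/D)V²/2g = 13.43 m
Pipe 2: V = 2.763 m/s, Re = 2.73×10^5, ε/D = 2.35×10^-4, f = 0.01676, h_2 = f(L/D)V²/2g = 67.87 m
Series → Q common, losses add: H = Σh = 81.30 m

H ≈ 81.3 m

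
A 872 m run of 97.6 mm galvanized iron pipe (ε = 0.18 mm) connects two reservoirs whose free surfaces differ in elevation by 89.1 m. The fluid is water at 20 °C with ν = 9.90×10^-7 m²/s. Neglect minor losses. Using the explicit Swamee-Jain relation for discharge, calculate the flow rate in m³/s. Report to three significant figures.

Swamee-Jain (Type II): Q = -0.965·√(gD⁵h_f/L)·ln[ε/(3.7D) + √(3.17ν²L/(gD³h_f))]
√(gD⁵h_f/L) = √(9.81·0.0976⁵·89.1/872) = 0.002979
ε/(3.7D) = 4.98×10^-4; √(3.17ν²L/(gD³h_f)) = 5.77×10^-5
Q = -0.965·0.002979·ln(5.562×10^-4) = 0.02155 m³/s
Check: V = 2.88 m/s, Re = 2.84×10^5, f = 0.02375, h_f = 89.7 m ≈ 89.1 m ✓

Q ≈ 0.0215 m³/s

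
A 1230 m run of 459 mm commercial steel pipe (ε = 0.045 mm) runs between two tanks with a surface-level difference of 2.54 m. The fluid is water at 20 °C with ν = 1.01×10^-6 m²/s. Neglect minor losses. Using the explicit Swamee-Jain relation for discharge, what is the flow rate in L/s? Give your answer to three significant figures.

Q ≈ 188 L/s

Swamee-Jain (Type II): Q = -0.965·√(gD⁵h_f/L)·ln[ε/(3.7D) + √(3.17ν²L/(gD³h_f))]
√(gD⁵h_f/L) = √(9.81·0.459⁵·2.54/1230) = 0.02032
ε/(3.7D) = 2.65×10^-5; √(3.17ν²L/(gD³h_f)) = 4.06×10^-5
Q = -0.965·0.02032·ln(6.713×10^-5) = 0.1884 m³/s
Check: V = 1.14 m/s, Re = 5.17×10^5, f = 0.01439, h_f = 2.55 m ≈ 2.54 m ✓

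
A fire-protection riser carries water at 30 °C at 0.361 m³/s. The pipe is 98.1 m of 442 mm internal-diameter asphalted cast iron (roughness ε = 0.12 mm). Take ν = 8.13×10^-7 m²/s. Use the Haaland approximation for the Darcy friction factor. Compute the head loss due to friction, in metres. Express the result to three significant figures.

h_f ≈ 0.952 m

V = 4Q/(πD²) = 4·0.361/(π·0.442²) = 2.353 m/s
Re = VD/ν = 2.353·0.442/8.13×10^-7 = 1.28×10^6 → turbulent
ε/D = 0.12/442 = 2.71×10^-4
Haaland: f = 0.01520
h_f = f(L/D)V²/(2g) = 0.01520·(98.1/0.442)·2.353²/(2·9.81) = 0.9516 m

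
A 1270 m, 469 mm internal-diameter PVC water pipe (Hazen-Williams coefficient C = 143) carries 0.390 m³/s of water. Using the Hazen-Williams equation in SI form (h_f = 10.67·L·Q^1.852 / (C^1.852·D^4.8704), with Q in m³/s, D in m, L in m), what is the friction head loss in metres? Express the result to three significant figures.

h_f ≈ 9.65 m

h_f = 10.67·1270·0.390^1.852 / (143^1.852·0.469^4.8704) = 9.648 m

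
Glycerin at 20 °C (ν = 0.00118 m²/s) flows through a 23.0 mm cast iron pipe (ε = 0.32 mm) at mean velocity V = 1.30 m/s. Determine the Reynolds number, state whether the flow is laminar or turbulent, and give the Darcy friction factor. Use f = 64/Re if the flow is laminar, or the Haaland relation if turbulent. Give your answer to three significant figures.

Re = VD/ν = 1.300·0.0230/0.00118 = 25.3
Re < 2300 → laminar → f = 64/Re = 2.526

Re ≈ 25.3; laminar; f = 64/Re ≈ 2.53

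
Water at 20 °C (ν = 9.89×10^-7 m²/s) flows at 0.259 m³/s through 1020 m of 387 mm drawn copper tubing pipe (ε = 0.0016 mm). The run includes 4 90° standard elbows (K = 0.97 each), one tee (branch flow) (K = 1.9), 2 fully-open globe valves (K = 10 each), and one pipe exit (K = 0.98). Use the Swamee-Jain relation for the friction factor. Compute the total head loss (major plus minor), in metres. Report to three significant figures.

H_L ≈ 14.4 m

V = 4Q/(πD²) = 2.202 m/s; V²/2g = 0.2471 m
Re = 8.62×10^5, ε/D = 4.13×10^-6 → f = 0.01200 (Swamee-Jain)
Major: h_f = f(L/D)·V²/2g = 0.01200·2636·0.2471 = 7.814 m
Minor: ΣK = 26.8; h_m = ΣK·V²/2g = 6.612 m
Total H_L = 7.814 + 6.612 = 14.43 m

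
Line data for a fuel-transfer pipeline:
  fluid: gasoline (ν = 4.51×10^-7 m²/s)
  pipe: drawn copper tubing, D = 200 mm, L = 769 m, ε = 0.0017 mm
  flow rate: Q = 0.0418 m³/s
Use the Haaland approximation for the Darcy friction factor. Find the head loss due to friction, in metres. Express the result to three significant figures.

V = 4Q/(πD²) = 4·0.0418/(π·0.200²) = 1.331 m/s
Re = VD/ν = 1.331·0.200/4.51×10^-7 = 5.90×10^5 → turbulent
ε/D = 0.0017/200 = 8.50×10^-6
Haaland: f = 0.01279
h_f = f(L/D)V²/(2g) = 0.01279·(769/0.200)·1.331²/(2·9.81) = 4.438 m

h_f ≈ 4.44 m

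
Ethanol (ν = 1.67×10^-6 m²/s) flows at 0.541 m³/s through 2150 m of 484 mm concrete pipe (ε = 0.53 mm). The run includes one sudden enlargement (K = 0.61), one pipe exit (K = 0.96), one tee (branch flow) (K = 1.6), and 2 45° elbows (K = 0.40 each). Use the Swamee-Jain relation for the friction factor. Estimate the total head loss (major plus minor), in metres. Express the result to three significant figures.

V = 4Q/(πD²) = 2.940 m/s; V²/2g = 0.4407 m
Re = 8.52×10^5, ε/D = 0.00110 → f = 0.02051 (Swamee-Jain)
Major: h_f = f(L/D)·V²/2g = 0.02051·4442·0.4407 = 40.14 m
Minor: ΣK = 3.97; h_m = ΣK·V²/2g = 1.750 m
Total H_L = 40.14 + 1.750 = 41.89 m

H_L ≈ 41.9 m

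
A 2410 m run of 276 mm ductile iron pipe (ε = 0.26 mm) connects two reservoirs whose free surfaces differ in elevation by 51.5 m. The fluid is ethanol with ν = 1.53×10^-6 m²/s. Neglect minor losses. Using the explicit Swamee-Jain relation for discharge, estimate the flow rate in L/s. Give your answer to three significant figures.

Q ≈ 144 L/s

Swamee-Jain (Type II): Q = -0.965·√(gD⁵h_f/L)·ln[ε/(3.7D) + √(3.17ν²L/(gD³h_f))]
√(gD⁵h_f/L) = √(9.81·0.276⁵·51.5/2410) = 0.01832
ε/(3.7D) = 2.55×10^-4; √(3.17ν²L/(gD³h_f)) = 4.10×10^-5
Q = -0.965·0.01832·ln(2.956×10^-4) = 0.1437 m³/s
Check: V = 2.40 m/s, Re = 4.33×10^5, f = 0.02020, h_f = 51.8 m ≈ 51.5 m ✓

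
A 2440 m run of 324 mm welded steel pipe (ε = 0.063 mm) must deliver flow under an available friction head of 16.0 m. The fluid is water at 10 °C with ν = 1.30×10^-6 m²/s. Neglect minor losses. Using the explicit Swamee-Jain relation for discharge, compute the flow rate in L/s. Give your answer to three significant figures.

Q ≈ 134 L/s

Swamee-Jain (Type II): Q = -0.965·√(gD⁵h_f/L)·ln[ε/(3.7D) + √(3.17ν²L/(gD³h_f))]
√(gD⁵h_f/L) = √(9.81·0.324⁵·16.0/2440) = 0.01516
ε/(3.7D) = 5.26×10^-5; √(3.17ν²L/(gD³h_f)) = 4.95×10^-5
Q = -0.965·0.01516·ln(1.020×10^-4) = 0.1344 m³/s
Check: V = 1.63 m/s, Re = 4.06×10^5, f = 0.01576, h_f = 16.1 m ≈ 16.0 m ✓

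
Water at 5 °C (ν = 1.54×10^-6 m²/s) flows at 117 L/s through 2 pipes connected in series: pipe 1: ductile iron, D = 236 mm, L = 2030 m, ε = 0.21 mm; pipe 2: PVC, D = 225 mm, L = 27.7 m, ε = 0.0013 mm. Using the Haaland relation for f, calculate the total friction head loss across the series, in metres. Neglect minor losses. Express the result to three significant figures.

Pipe 1: V = 2.675 m/s, Re = 4.10×10^5, ε/D = 8.90×10^-4, f = 0.01981, h_1 = f(L/D)V²/2g = 62.14 m
Pipe 2: V = 2.943 m/s, Re = 4.30×10^5, ε/D = 5.78×10^-6, f = 0.01348, h_2 = f(L/D)V²/2g = 0.7324 m
Series → Q common, losses add: H = Σh = 62.87 m

H ≈ 62.9 m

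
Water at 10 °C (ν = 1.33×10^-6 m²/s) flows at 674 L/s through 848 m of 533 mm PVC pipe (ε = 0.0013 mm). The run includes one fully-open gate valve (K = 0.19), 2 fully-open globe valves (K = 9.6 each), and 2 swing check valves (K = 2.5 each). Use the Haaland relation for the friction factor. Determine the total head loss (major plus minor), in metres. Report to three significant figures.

H_L ≈ 19.7 m

V = 4Q/(πD²) = 3.021 m/s; V²/2g = 0.4651 m
Re = 1.21×10^6, ε/D = 2.44×10^-6 → f = 0.01127 (Haaland)
Major: h_f = f(L/D)·V²/2g = 0.01127·1591·0.4651 = 8.337 m
Minor: ΣK = 24.4; h_m = ΣK·V²/2g = 11.34 m
Total H_L = 8.337 + 11.34 = 19.68 m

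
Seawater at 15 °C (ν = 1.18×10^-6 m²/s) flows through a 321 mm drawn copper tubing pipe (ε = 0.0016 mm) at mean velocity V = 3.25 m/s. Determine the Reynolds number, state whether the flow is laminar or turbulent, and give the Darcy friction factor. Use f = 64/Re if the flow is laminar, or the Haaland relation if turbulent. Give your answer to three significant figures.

Re ≈ 8.84×10^5; turbulent; f ≈ 0.0119

Re = VD/ν = 3.250·0.321/1.18×10^-6 = 8.84×10^5
Re > 4000 → turbulent; ε/D = 4.98×10^-6
Haaland: f = 0.01191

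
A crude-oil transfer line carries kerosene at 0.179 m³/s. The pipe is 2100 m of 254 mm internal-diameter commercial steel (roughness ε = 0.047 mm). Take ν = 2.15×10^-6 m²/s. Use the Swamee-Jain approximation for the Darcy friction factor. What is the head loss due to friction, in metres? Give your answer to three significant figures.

V = 4Q/(πD²) = 4·0.179/(π·0.254²) = 3.533 m/s
Re = VD/ν = 3.533·0.254/2.15×10^-6 = 4.17×10^5 → turbulent
ε/D = 0.047/254 = 1.85×10^-4
Swamee-Jain: f = 0.01563
h_f = f(L/D)V²/(2g) = 0.01563·(2100/0.254)·3.533²/(2·9.81) = 82.20 m

h_f ≈ 82.2 m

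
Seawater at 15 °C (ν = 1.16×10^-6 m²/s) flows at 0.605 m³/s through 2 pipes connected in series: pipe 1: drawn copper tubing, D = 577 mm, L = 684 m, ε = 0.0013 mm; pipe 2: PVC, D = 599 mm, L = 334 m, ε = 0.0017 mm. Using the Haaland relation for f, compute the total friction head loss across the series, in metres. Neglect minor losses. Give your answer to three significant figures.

Pipe 1: V = 2.314 m/s, Re = 1.15×10^6, ε/D = 2.25×10^-6, f = 0.01136, h_1 = f(L/D)V²/2g = 3.673 m
Pipe 2: V = 2.147 m/s, Re = 1.11×10^6, ε/D = 2.84×10^-6, f = 0.01144, h_2 = f(L/D)V²/2g = 1.498 m
Series → Q common, losses add: H = Σh = 5.172 m

H ≈ 5.17 m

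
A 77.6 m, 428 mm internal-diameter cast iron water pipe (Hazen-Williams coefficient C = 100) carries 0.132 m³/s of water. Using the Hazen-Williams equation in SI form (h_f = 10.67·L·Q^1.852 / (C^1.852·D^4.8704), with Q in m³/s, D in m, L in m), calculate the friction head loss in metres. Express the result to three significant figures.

h_f ≈ 0.240 m

h_f = 10.67·77.6·0.132^1.852 / (100^1.852·0.428^4.8704) = 0.2401 m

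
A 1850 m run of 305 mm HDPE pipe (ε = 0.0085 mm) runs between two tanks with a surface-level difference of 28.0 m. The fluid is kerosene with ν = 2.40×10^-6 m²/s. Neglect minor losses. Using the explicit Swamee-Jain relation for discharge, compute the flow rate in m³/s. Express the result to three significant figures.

Q ≈ 0.182 m³/s

Swamee-Jain (Type II): Q = -0.965·√(gD⁵h_f/L)·ln[ε/(3.7D) + √(3.17ν²L/(gD³h_f))]
√(gD⁵h_f/L) = √(9.81·0.305⁵·28.0/1850) = 0.01980
ε/(3.7D) = 7.53×10^-6; √(3.17ν²L/(gD³h_f)) = 6.58×10^-5
Q = -0.965·0.01980·ln(7.337×10^-5) = 0.1819 m³/s
Check: V = 2.49 m/s, Re = 3.16×10^5, f = 0.01456, h_f = 27.9 m ≈ 28.0 m ✓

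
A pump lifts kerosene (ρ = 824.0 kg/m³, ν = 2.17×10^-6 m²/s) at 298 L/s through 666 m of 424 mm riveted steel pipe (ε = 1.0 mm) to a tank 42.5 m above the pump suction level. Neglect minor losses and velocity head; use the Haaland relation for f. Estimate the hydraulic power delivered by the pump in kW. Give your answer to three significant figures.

P_hyd ≈ 124 kW

V = 4Q/(πD²) = 2.111 m/s; Re = 4.12×10^5; ε/D = 0.00236; f = 0.02488
h_f = f(L/D)V²/2g = 8.872 m
Total head H = z + h_f = 42.5 + 8.872 = 51.37 m
P_hyd = ρgQH = 824.0·9.81·0.298·51.37 = 123.7 kW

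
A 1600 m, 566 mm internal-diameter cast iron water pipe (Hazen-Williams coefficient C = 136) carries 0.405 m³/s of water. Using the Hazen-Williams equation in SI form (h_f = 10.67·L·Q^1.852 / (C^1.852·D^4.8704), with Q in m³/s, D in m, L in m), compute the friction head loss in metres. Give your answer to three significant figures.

h_f ≈ 5.73 m

h_f = 10.67·1600·0.405^1.852 / (136^1.852·0.566^4.8704) = 5.726 m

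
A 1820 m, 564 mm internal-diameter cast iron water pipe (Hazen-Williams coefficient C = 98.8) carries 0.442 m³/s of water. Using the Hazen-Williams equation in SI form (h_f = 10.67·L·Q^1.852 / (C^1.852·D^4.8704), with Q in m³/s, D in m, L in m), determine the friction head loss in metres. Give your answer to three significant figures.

h_f = 10.67·1820·0.442^1.852 / (98.8^1.852·0.564^4.8704) = 14.08 m

h_f ≈ 14.1 m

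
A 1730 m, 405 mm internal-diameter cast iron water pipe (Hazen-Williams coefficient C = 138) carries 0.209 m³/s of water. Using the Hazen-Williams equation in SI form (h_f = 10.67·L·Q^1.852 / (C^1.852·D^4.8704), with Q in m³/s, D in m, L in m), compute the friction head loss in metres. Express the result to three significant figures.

h_f = 10.67·1730·0.209^1.852 / (138^1.852·0.405^4.8704) = 9.035 m

h_f ≈ 9.03 m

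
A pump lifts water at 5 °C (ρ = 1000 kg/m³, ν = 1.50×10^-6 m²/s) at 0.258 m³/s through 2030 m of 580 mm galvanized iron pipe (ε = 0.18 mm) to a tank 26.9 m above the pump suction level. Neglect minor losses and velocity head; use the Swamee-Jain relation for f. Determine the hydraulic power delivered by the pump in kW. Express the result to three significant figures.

P_hyd ≈ 75.3 kW

V = 4Q/(πD²) = 0.9765 m/s; Re = 3.78×10^5; ε/D = 3.10×10^-4; f = 0.01680
h_f = f(L/D)V²/2g = 2.858 m
Total head H = z + h_f = 26.9 + 2.858 = 29.76 m
P_hyd = ρgQH = 1000·9.81·0.258·29.76 = 75.32 kW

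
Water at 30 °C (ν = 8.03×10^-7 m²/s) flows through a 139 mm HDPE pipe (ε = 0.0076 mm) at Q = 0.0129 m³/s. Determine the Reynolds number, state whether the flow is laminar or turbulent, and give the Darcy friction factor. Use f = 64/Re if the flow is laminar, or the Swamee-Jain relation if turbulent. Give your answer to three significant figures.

Re ≈ 1.47×10^5; turbulent; f ≈ 0.0169

V = 4Q/(πD²) = 0.8501 m/s
Re = VD/ν = 0.8501·0.139/8.03×10^-7 = 1.47×10^5
Re > 4000 → turbulent; ε/D = 5.47×10^-5
Swamee-Jain: f = 0.01691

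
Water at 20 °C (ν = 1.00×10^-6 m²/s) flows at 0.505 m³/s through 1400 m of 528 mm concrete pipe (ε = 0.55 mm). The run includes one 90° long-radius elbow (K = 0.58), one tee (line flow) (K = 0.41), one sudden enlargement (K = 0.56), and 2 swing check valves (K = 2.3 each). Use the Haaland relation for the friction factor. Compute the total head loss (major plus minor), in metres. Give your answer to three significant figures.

V = 4Q/(πD²) = 2.306 m/s; V²/2g = 0.2711 m
Re = 1.22×10^6, ε/D = 0.00104 → f = 0.02008 (Haaland)
Major: h_f = f(L/D)·V²/2g = 0.02008·2652·0.2711 = 14.44 m
Minor: ΣK = 6.15; h_m = ΣK·V²/2g = 1.667 m
Total H_L = 14.44 + 1.667 = 16.11 m

H_L ≈ 16.1 m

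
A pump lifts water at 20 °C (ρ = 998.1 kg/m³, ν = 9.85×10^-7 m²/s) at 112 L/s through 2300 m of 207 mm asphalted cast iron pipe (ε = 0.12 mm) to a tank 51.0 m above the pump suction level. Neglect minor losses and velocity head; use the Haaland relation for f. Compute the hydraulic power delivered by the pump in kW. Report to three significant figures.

P_hyd ≈ 179 kW

V = 4Q/(πD²) = 3.328 m/s; Re = 6.99×10^5; ε/D = 5.80×10^-4; f = 0.01786
h_f = f(L/D)V²/2g = 112.0 m
Total head H = z + h_f = 51.0 + 112.0 = 163.0 m
P_hyd = ρgQH = 998.1·9.81·0.112·163.0 = 178.8 kW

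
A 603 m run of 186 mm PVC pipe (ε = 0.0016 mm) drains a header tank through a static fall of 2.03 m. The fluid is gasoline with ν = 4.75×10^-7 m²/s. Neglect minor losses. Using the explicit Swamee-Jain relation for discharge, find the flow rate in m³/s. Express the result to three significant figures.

Q ≈ 0.0254 m³/s

Swamee-Jain (Type II): Q = -0.965·√(gD⁵h_f/L)·ln[ε/(3.7D) + √(3.17ν²L/(gD³h_f))]
√(gD⁵h_f/L) = √(9.81·0.186⁵·2.03/603) = 0.002711
ε/(3.7D) = 2.32×10^-6; √(3.17ν²L/(gD³h_f)) = 5.80×10^-5
Q = -0.965·0.002711·ln(6.034×10^-5) = 0.02542 m³/s
Check: V = 0.936 m/s, Re = 3.66×10^5, f = 0.01397, h_f = 2.02 m ≈ 2.03 m ✓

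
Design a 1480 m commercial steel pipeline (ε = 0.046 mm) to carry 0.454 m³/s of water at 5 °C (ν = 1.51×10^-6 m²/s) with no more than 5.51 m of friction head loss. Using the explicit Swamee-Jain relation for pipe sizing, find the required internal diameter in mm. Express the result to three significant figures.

D ≈ 581 mm

Swamee-Jain (Type III): D = 0.66·[ε^1.25·(LQ²/(gh_f))^4.75 + ν·Q^9.4·(L/(gh_f))^5.2]^0.04
LQ²/(gh_f) = 5.644; L/(gh_f) = 27.38
Term 1 = ε^1.25·(…)^4.75 = 0.0141; Term 2 = ν·Q^9.4·(…)^5.2 = 0.0269
D = 0.66·(0.0141 + 0.0269)^0.04 = 0.5808 m = 581 mm
Check: V = 1.71 m/s, Re = 6.59×10^5, f = 0.01376, h_f = 5.25 m ≈ 5.51 m ✓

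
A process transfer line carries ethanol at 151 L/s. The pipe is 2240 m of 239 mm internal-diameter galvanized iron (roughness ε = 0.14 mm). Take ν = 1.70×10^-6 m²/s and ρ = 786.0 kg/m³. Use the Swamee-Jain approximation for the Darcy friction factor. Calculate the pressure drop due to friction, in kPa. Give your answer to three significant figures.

Δp ≈ 765 kPa

V = 4Q/(πD²) = 4·0.151/(π·0.239²) = 3.366 m/s
Re = VD/ν = 3.366·0.239/1.70×10^-6 = 4.73×10^5 → turbulent
ε/D = 0.14/239 = 5.86×10^-4
Swamee-Jain: f = 0.01834
h_f = f(L/D)V²/(2g) = 0.01834·(2240/0.239)·3.366²/(2·9.81) = 99.24 m
Δp = ρg·h_f = 786.0·9.81·99.24 = 765.2 kPa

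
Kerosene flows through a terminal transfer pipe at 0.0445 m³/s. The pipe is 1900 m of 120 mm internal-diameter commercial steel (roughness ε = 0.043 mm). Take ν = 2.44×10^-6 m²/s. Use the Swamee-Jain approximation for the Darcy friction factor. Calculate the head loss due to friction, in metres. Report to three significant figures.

h_f ≈ 227 m

V = 4Q/(πD²) = 4·0.0445/(π·0.120²) = 3.935 m/s
Re = VD/ν = 3.935·0.120/2.44×10^-6 = 1.94×10^5 → turbulent
ε/D = 0.043/120 = 3.58×10^-4
Swamee-Jain: f = 0.01821
h_f = f(L/D)V²/(2g) = 0.01821·(1900/0.120)·3.935²/(2·9.81) = 227.5 m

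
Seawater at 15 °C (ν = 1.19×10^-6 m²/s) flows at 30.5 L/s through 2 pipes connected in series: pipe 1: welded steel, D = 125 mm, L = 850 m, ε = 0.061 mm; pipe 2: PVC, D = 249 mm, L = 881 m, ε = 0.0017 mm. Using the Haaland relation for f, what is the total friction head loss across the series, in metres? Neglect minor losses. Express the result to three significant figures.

Pipe 1: V = 2.485 m/s, Re = 2.61×10^5, ε/D = 4.88×10^-4, f = 0.01818, h_1 = f(L/D)V²/2g = 38.92 m
Pipe 2: V = 0.6263 m/s, Re = 1.31×10^5, ε/D = 6.83×10^-6, f = 0.01689, h_2 = f(L/D)V²/2g = 1.195 m
Series → Q common, losses add: H = Σh = 40.12 m

H ≈ 40.1 m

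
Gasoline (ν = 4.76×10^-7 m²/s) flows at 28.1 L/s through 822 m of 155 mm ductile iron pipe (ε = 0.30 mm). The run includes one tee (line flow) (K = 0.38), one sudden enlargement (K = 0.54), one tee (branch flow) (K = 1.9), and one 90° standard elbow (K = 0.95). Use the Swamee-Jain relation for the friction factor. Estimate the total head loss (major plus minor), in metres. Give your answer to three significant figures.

V = 4Q/(πD²) = 1.489 m/s; V²/2g = 0.1130 m
Re = 4.85×10^5, ε/D = 0.00194 → f = 0.02372 (Swamee-Jain)
Major: h_f = f(L/D)·V²/2g = 0.02372·5303·0.1130 = 14.22 m
Minor: ΣK = 3.77; h_m = ΣK·V²/2g = 0.4261 m
Total H_L = 14.22 + 0.4261 = 14.65 m

H_L ≈ 14.6 m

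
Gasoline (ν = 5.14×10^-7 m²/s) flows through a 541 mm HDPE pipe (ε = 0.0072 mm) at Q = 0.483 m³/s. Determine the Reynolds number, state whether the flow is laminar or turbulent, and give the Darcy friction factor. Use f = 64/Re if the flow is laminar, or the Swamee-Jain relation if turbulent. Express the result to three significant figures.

V = 4Q/(πD²) = 2.101 m/s
Re = VD/ν = 2.101·0.541/5.14×10^-7 = 2.21×10^6
Re > 4000 → turbulent; ε/D = 1.33×10^-5
Swamee-Jain: f = 0.01072

Re ≈ 2.21×10^6; turbulent; f ≈ 0.0107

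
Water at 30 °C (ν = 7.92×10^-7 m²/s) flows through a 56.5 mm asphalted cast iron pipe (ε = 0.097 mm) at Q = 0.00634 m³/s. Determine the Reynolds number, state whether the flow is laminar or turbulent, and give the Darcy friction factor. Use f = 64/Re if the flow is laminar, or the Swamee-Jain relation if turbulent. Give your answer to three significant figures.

V = 4Q/(πD²) = 2.529 m/s
Re = VD/ν = 2.529·0.0565/7.92×10^-7 = 1.80×10^5
Re > 4000 → turbulent; ε/D = 0.00172
Swamee-Jain: f = 0.02376

Re ≈ 1.80×10^5; turbulent; f ≈ 0.0238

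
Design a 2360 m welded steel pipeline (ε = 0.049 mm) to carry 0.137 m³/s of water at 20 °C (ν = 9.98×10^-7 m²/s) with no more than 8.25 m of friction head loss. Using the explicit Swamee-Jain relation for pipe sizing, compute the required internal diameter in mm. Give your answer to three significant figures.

D ≈ 371 mm

Swamee-Jain (Type III): D = 0.66·[ε^1.25·(LQ²/(gh_f))^4.75 + ν·Q^9.4·(L/(gh_f))^5.2]^0.04
LQ²/(gh_f) = 0.5473; L/(gh_f) = 29.16
Term 1 = ε^1.25·(…)^4.75 = 2.34×10^-7; Term 2 = ν·Q^9.4·(…)^5.2 = 3.17×10^-7
D = 0.66·(2.34×10^-7 + 3.17×10^-7)^0.04 = 0.3708 m = 371 mm
Check: V = 1.27 m/s, Re = 4.71×10^5, f = 0.01492, h_f = 7.79 m ≈ 8.25 m ✓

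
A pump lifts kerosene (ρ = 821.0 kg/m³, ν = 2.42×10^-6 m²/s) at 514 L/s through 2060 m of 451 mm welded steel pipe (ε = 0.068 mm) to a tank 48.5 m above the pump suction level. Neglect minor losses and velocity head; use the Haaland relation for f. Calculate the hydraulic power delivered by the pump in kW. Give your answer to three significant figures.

P_hyd ≈ 346 kW

V = 4Q/(πD²) = 3.218 m/s; Re = 6.00×10^5; ε/D = 1.51×10^-4; f = 0.01456
h_f = f(L/D)V²/2g = 35.10 m
Total head H = z + h_f = 48.5 + 35.10 = 83.60 m
P_hyd = ρgQH = 821.0·9.81·0.514·83.60 = 346.1 kW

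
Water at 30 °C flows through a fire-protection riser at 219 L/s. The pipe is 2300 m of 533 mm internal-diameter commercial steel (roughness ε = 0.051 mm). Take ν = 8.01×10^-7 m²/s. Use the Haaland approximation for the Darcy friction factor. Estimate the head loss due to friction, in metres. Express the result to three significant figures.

V = 4Q/(πD²) = 4·0.219/(π·0.533²) = 0.9815 m/s
Re = VD/ν = 0.9815·0.533/8.01×10^-7 = 6.53×10^5 → turbulent
ε/D = 0.051/533 = 9.57×10^-5
Haaland: f = 0.01380
h_f = f(L/D)V²/(2g) = 0.01380·(2300/0.533)·0.9815²/(2·9.81) = 2.924 m

h_f ≈ 2.92 m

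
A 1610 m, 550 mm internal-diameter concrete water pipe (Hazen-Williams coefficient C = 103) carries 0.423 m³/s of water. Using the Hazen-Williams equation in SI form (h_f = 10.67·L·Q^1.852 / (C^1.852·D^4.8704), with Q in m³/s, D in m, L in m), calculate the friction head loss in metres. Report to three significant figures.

h_f ≈ 12.0 m

h_f = 10.67·1610·0.423^1.852 / (103^1.852·0.550^4.8704) = 12.02 m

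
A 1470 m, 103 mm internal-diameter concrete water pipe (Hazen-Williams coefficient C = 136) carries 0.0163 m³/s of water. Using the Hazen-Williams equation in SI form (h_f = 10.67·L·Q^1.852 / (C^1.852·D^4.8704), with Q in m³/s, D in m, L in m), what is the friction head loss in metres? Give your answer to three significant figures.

h_f = 10.67·1470·0.0163^1.852 / (136^1.852·0.103^4.8704) = 55.08 m

h_f ≈ 55.1 m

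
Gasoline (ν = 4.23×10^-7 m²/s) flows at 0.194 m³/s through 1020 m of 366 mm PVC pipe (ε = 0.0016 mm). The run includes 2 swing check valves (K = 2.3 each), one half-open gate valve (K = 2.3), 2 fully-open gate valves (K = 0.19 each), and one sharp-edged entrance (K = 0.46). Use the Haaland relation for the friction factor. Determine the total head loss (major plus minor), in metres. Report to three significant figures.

V = 4Q/(πD²) = 1.844 m/s; V²/2g = 0.1733 m
Re = 1.60×10^6, ε/D = 4.37×10^-6 → f = 0.01083 (Haaland)
Major: h_f = f(L/D)·V²/2g = 0.01083·2787·0.1733 = 5.231 m
Minor: ΣK = 7.74; h_m = ΣK·V²/2g = 1.341 m
Total H_L = 5.231 + 1.341 = 6.572 m

H_L ≈ 6.57 m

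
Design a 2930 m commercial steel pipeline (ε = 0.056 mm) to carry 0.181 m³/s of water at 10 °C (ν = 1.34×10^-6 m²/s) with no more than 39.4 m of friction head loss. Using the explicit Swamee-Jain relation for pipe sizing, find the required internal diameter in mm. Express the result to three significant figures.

D ≈ 318 mm

Swamee-Jain (Type III): D = 0.66·[ε^1.25·(LQ²/(gh_f))^4.75 + ν·Q^9.4·(L/(gh_f))^5.2]^0.04
LQ²/(gh_f) = 0.2483; L/(gh_f) = 7.581
Term 1 = ε^1.25·(…)^4.75 = 6.48×10^-9; Term 2 = ν·Q^9.4·(…)^5.2 = 5.29×10^-9
D = 0.66·(6.48×10^-9 + 5.29×10^-9)^0.04 = 0.3180 m = 318 mm
Check: V = 2.28 m/s, Re = 5.41×10^5, f = 0.01518, h_f = 37.0 m ≈ 39.4 m ✓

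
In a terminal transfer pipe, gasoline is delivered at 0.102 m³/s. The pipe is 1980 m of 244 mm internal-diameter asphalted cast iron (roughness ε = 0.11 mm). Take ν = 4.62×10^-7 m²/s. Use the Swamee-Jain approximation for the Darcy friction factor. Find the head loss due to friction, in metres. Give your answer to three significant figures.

V = 4Q/(πD²) = 4·0.102/(π·0.244²) = 2.181 m/s
Re = VD/ν = 2.181·0.244/4.62×10^-7 = 1.15×10^6 → turbulent
ε/D = 0.11/244 = 4.51×10^-4
Swamee-Jain: f = 0.01689
h_f = f(L/D)V²/(2g) = 0.01689·(1980/0.244)·2.181²/(2·9.81) = 33.23 m

h_f ≈ 33.2 m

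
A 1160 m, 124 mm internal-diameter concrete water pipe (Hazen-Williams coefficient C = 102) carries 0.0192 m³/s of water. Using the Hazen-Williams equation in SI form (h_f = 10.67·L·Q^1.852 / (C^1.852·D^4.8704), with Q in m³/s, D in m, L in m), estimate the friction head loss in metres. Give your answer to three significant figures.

h_f = 10.67·1160·0.0192^1.852 / (102^1.852·0.124^4.8704) = 40.62 m

h_f ≈ 40.6 m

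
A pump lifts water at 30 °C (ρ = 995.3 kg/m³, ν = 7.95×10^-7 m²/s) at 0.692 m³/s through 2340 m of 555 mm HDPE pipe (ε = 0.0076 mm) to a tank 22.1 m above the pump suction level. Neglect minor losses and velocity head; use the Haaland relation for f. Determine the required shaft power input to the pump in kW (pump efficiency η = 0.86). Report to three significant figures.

V = 4Q/(πD²) = 2.860 m/s; Re = 2.00×10^6; ε/D = 1.37×10^-5; f = 0.01075
h_f = f(L/D)V²/2g = 18.91 m
Total head H = z + h_f = 22.1 + 18.91 = 41.01 m
P_hyd = ρgQH = 995.3·9.81·0.692·41.01 = 277.1 kW
P_shaft = P_hyd/η = 277.1/0.86 = 322.2 kW

P_shaft ≈ 322 kW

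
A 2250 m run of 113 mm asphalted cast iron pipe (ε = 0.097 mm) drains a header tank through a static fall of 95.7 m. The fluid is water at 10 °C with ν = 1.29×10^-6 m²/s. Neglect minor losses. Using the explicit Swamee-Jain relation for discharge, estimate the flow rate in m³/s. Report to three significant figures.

Swamee-Jain (Type II): Q = -0.965·√(gD⁵h_f/L)·ln[ε/(3.7D) + √(3.17ν²L/(gD³h_f))]
√(gD⁵h_f/L) = √(9.81·0.113⁵·95.7/2250) = 0.002773
ε/(3.7D) = 2.32×10^-4; √(3.17ν²L/(gD³h_f)) = 9.36×10^-5
Q = -0.965·0.002773·ln(3.256×10^-4) = 0.02148 m³/s
Check: V = 2.14 m/s, Re = 1.88×10^5, f = 0.02070, h_f = 96.4 m ≈ 95.7 m ✓

Q ≈ 0.0215 m³/s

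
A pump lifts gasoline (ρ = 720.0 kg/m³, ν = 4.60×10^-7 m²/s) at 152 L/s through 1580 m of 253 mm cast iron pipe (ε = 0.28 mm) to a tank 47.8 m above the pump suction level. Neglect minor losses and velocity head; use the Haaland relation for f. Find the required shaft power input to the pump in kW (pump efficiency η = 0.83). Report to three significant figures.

V = 4Q/(πD²) = 3.024 m/s; Re = 1.66×10^6; ε/D = 0.00111; f = 0.02032
h_f = f(L/D)V²/2g = 59.13 m
Total head H = z + h_f = 47.8 + 59.13 = 106.9 m
P_hyd = ρgQH = 720.0·9.81·0.152·106.9 = 114.8 kW
P_shaft = P_hyd/η = 114.8/0.83 = 138.3 kW

P_shaft ≈ 138 kW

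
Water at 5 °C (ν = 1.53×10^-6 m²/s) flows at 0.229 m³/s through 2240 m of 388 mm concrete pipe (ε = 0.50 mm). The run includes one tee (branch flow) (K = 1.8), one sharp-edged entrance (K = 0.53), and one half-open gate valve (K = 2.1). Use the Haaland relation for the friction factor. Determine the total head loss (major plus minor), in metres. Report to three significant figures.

H_L ≈ 24.5 m

V = 4Q/(πD²) = 1.937 m/s; V²/2g = 0.1912 m
Re = 4.91×10^5, ε/D = 0.00129 → f = 0.02139 (Haaland)
Major: h_f = f(L/D)·V²/2g = 0.02139·5773·0.1912 = 23.61 m
Minor: ΣK = 4.43; h_m = ΣK·V²/2g = 0.8470 m
Total H_L = 23.61 + 0.8470 = 24.46 m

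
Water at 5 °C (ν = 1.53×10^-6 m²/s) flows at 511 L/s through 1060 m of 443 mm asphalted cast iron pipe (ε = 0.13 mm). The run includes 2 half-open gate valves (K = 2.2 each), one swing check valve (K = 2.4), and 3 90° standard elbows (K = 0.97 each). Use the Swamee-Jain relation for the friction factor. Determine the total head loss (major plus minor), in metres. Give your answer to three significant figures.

H_L ≈ 26.5 m

V = 4Q/(πD²) = 3.315 m/s; V²/2g = 0.5602 m
Re = 9.60×10^5, ε/D = 2.93×10^-4 → f = 0.01573 (Swamee-Jain)
Major: h_f = f(L/D)·V²/2g = 0.01573·2393·0.5602 = 21.08 m
Minor: ΣK = 9.71; h_m = ΣK·V²/2g = 5.440 m
Total H_L = 21.08 + 5.440 = 26.52 m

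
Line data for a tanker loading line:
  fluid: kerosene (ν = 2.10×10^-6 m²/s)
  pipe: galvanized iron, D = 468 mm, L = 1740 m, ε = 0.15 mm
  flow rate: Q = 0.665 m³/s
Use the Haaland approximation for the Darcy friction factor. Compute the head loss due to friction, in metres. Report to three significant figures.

V = 4Q/(πD²) = 4·0.665/(π·0.468²) = 3.866 m/s
Re = VD/ν = 3.866·0.468/2.10×10^-6 = 8.62×10^5 → turbulent
ε/D = 0.15/468 = 3.21×10^-4
Haaland: f = 0.01588
h_f = f(L/D)V²/(2g) = 0.01588·(1740/0.468)·3.866²/(2·9.81) = 44.96 m

h_f ≈ 45.0 m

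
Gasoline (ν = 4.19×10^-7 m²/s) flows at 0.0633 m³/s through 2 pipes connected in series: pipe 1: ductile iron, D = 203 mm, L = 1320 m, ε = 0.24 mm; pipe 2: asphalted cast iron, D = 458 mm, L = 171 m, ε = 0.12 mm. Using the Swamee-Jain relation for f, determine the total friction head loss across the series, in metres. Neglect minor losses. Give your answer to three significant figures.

H ≈ 26.5 m

Pipe 1: V = 1.956 m/s, Re = 9.48×10^5, ε/D = 0.00118, f = 0.02083, h_1 = f(L/D)V²/2g = 26.41 m
Pipe 2: V = 0.3842 m/s, Re = 4.20×10^5, ε/D = 2.62×10^-4, f = 0.01628, h_2 = f(L/D)V²/2g = 0.04575 m
Series → Q common, losses add: H = Σh = 26.46 m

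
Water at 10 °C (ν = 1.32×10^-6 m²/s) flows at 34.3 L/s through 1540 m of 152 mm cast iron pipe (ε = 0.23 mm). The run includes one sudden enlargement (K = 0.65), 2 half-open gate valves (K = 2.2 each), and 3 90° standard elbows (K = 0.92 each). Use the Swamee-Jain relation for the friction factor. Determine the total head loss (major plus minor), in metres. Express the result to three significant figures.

H_L ≈ 43.7 m

V = 4Q/(πD²) = 1.890 m/s; V²/2g = 0.1821 m
Re = 2.18×10^5, ε/D = 0.00151 → f = 0.02293 (Swamee-Jain)
Major: h_f = f(L/D)·V²/2g = 0.02293·10132·0.1821 = 42.31 m
Minor: ΣK = 7.81; h_m = ΣK·V²/2g = 1.422 m
Total H_L = 42.31 + 1.422 = 43.73 m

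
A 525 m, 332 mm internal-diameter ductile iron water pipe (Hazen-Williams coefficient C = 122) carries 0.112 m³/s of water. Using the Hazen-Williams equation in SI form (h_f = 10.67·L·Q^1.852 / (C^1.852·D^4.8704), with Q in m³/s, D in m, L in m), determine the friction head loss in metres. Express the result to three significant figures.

h_f = 10.67·525·0.112^1.852 / (122^1.852·0.332^4.8704) = 2.856 m

h_f ≈ 2.86 m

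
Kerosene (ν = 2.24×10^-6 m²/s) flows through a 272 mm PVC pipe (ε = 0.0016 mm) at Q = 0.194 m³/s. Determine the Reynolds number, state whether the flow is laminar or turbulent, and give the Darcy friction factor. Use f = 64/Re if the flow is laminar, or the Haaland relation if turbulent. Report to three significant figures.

Re ≈ 4.05×10^5; turbulent; f ≈ 0.0136

V = 4Q/(πD²) = 3.339 m/s
Re = VD/ν = 3.339·0.272/2.24×10^-6 = 4.05×10^5
Re > 4000 → turbulent; ε/D = 5.88×10^-6
Haaland: f = 0.01362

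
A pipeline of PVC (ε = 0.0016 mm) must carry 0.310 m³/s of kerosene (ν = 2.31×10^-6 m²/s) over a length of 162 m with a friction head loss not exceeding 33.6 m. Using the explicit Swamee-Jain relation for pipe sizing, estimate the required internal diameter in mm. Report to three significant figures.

D ≈ 218 mm

Swamee-Jain (Type III): D = 0.66·[ε^1.25·(LQ²/(gh_f))^4.75 + ν·Q^9.4·(L/(gh_f))^5.2]^0.04
LQ²/(gh_f) = 0.04723; L/(gh_f) = 0.4915
Term 1 = ε^1.25·(…)^4.75 = 2.87×10^-14; Term 2 = ν·Q^9.4·(…)^5.2 = 9.51×10^-13
D = 0.66·(2.87×10^-14 + 9.51×10^-13)^0.04 = 0.2184 m = 218 mm
Check: V = 8.28 m/s, Re = 7.82×10^5, f = 0.01226, h_f = 31.8 m ≈ 33.6 m ✓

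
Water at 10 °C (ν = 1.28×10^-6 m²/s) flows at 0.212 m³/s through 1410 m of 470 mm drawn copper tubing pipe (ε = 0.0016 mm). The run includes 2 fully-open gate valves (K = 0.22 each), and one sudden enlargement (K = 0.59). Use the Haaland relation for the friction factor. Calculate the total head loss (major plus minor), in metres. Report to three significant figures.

H_L ≈ 3.13 m

V = 4Q/(πD²) = 1.222 m/s; V²/2g = 0.07610 m
Re = 4.49×10^5, ε/D = 3.40×10^-6 → f = 0.01335 (Haaland)
Major: h_f = f(L/D)·V²/2g = 0.01335·3000·0.07610 = 3.049 m
Minor: ΣK = 1.03; h_m = ΣK·V²/2g = 0.07839 m
Total H_L = 3.049 + 0.07839 = 3.127 m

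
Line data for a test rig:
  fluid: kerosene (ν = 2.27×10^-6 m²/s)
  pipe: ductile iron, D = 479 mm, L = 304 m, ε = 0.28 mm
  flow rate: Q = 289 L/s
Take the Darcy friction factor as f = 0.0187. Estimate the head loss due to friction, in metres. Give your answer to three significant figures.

h_f ≈ 1.56 m

V = 4Q/(πD²) = 4·0.289/(π·0.479²) = 1.604 m/s
h_f = f(L/D)V²/(2g) = 0.01870·(304/0.479)·1.604²/(2·9.81) = 1.556 m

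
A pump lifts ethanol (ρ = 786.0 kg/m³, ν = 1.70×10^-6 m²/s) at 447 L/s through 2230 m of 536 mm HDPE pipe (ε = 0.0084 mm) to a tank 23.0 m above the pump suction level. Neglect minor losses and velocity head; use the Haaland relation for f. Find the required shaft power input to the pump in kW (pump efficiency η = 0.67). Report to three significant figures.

V = 4Q/(πD²) = 1.981 m/s; Re = 6.25×10^5; ε/D = 1.57×10^-5; f = 0.01277
h_f = f(L/D)V²/2g = 10.63 m
Total head H = z + h_f = 23.0 + 10.63 = 33.63 m
P_hyd = ρgQH = 786.0·9.81·0.447·33.63 = 115.9 kW
P_shaft = P_hyd/η = 115.9/0.67 = 173.0 kW

P_shaft ≈ 173 kW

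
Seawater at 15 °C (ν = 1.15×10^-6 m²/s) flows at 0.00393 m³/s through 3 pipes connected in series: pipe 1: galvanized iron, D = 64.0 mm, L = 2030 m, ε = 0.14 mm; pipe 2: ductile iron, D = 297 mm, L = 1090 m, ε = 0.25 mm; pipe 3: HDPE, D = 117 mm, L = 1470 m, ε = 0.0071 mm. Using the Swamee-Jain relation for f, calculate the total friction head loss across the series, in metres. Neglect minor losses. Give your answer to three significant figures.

Pipe 1: V = 1.222 m/s, Re = 6.80×10^4, ε/D = 0.00219, f = 0.02650, h_1 = f(L/D)V²/2g = 63.93 m
Pipe 2: V = 0.05673 m/s, Re = 1.47×10^4, ε/D = 8.42×10^-4, f = 0.02966, h_2 = f(L/D)V²/2g = 0.01786 m
Pipe 3: V = 0.3655 m/s, Re = 3.72×10^4, ε/D = 6.07×10^-5, f = 0.02243, h_3 = f(L/D)V²/2g = 1.919 m
Series → Q common, losses add: H = Σh = 65.87 m

H ≈ 65.9 m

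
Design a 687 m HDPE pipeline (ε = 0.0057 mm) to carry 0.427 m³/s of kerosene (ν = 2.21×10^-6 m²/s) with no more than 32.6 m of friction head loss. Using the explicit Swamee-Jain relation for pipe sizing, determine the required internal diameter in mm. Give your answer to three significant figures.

D ≈ 335 mm

Swamee-Jain (Type III): D = 0.66·[ε^1.25·(LQ²/(gh_f))^4.75 + ν·Q^9.4·(L/(gh_f))^5.2]^0.04
LQ²/(gh_f) = 0.3917; L/(gh_f) = 2.148
Term 1 = ε^1.25·(…)^4.75 = 3.25×10^-9; Term 2 = ν·Q^9.4·(…)^5.2 = 3.96×10^-8
D = 0.66·(3.25×10^-9 + 3.96×10^-8)^0.04 = 0.3348 m = 335 mm
Check: V = 4.85 m/s, Re = 7.35×10^5, f = 0.01257, h_f = 30.9 m ≈ 32.6 m ✓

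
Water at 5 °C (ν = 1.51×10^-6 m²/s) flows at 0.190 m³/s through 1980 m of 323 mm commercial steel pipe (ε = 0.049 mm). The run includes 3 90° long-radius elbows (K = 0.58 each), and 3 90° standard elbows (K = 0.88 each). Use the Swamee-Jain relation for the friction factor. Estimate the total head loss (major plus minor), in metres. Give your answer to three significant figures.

H_L ≈ 26.5 m

V = 4Q/(πD²) = 2.319 m/s; V²/2g = 0.2740 m
Re = 4.96×10^5, ε/D = 1.52×10^-4 → f = 0.01505 (Swamee-Jain)
Major: h_f = f(L/D)·V²/2g = 0.01505·6130·0.2740 = 25.28 m
Minor: ΣK = 4.38; h_m = ΣK·V²/2g = 1.200 m
Total H_L = 25.28 + 1.200 = 26.48 m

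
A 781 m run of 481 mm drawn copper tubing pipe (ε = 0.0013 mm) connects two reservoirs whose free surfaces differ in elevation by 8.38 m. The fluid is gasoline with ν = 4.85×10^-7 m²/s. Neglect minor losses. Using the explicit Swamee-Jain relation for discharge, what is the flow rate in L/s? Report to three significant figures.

Swamee-Jain (Type II): Q = -0.965·√(gD⁵h_f/L)·ln[ε/(3.7D) + √(3.17ν²L/(gD³h_f))]
√(gD⁵h_f/L) = √(9.81·0.481⁵·8.38/781) = 0.05206
ε/(3.7D) = 7.30×10^-7; √(3.17ν²L/(gD³h_f)) = 7.98×10^-6
Q = -0.965·0.05206·ln(8.709×10^-6) = 0.5853 m³/s
Check: V = 3.22 m/s, Re = 3.19×10^6, f = 0.009775, h_f = 8.39 m ≈ 8.38 m ✓

Q ≈ 585 L/s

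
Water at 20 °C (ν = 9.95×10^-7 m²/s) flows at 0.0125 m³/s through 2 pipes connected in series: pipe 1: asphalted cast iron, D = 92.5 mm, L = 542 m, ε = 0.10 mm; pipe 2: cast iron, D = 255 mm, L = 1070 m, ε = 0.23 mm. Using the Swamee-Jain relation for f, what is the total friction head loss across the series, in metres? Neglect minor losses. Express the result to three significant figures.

Pipe 1: V = 1.860 m/s, Re = 1.73×10^5, ε/D = 0.00108, f = 0.02169, h_1 = f(L/D)V²/2g = 22.42 m
Pipe 2: V = 0.2448 m/s, Re = 6.27×10^4, ε/D = 9.02×10^-4, f = 0.02318, h_2 = f(L/D)V²/2g = 0.2970 m
Series → Q common, losses add: H = Σh = 22.71 m

H ≈ 22.7 m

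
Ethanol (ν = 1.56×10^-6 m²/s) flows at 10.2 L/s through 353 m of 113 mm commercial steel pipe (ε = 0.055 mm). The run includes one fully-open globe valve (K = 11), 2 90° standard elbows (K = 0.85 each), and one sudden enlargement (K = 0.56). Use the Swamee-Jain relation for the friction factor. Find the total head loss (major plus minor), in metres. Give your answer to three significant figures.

V = 4Q/(πD²) = 1.017 m/s; V²/2g = 0.05272 m
Re = 7.37×10^4, ε/D = 4.87×10^-4 → f = 0.02123 (Swamee-Jain)
Major: h_f = f(L/D)·V²/2g = 0.02123·3124·0.05272 = 3.497 m
Minor: ΣK = 13.3; h_m = ΣK·V²/2g = 0.6991 m
Total H_L = 3.497 + 0.6991 = 4.197 m

H_L ≈ 4.20 m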